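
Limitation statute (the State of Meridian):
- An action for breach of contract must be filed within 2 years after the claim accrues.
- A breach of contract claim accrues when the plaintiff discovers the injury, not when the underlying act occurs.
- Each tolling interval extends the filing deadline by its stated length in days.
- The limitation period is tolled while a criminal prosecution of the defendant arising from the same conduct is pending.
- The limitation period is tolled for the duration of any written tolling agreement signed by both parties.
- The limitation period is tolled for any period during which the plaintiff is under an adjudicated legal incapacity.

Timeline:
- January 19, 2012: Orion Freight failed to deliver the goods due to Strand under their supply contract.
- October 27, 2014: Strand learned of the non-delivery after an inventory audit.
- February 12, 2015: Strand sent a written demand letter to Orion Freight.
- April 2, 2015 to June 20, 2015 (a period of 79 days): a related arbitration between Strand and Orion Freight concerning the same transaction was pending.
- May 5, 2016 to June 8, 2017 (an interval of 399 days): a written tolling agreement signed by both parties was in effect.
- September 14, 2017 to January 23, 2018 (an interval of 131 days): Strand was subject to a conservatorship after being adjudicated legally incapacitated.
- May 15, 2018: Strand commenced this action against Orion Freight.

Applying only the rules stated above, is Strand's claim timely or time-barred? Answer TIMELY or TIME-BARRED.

TIME-BARRED

The claim did not accrue until Strand discovered the injury on October 27, 2014; the January 19, 2012 act date does not start the clock under the stated rule.
Adding the 2 years base period to October 27, 2014 gives a deadline of October 27, 2016, before any tolling.
The written tolling agreement from May 5, 2016 to June 8, 2017 tolled the period for 399 days, extending the deadline to November 30, 2017.
Because the plaintiff's legal incapacity ran from September 14, 2017 to January 23, 2018, the deadline is extended by 131 days to April 10, 2018.
No stated provision tolls the period for a pending arbitration, so the interval from April 2, 2015 to June 20, 2015 has no effect on the deadline.
Nothing else in the chronology tolls or restarts the period.
The May 15, 2018 filing falls after the April 10, 2018 deadline; the claim is time-barred.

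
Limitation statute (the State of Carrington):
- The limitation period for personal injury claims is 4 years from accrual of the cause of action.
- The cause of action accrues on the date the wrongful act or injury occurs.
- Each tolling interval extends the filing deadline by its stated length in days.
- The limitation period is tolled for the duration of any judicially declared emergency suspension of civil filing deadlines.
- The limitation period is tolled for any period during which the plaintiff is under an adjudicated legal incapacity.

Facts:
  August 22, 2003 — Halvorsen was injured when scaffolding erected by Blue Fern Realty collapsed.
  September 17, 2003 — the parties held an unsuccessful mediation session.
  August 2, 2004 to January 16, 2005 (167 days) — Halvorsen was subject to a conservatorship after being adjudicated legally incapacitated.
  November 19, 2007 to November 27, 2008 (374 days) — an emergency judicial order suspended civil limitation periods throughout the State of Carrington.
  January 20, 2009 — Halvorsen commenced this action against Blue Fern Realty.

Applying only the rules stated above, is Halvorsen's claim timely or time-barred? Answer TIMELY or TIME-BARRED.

The limitation period began to run on August 22, 2003.
Adding the 4 years base period to August 22, 2003 gives a deadline of August 22, 2007, before any tolling.
The plaintiff's legal incapacity from August 2, 2004 to January 16, 2005 tolled the period for 167 days, extending the deadline to February 5, 2008.
The emergency suspension of filing deadlines from November 19, 2007 to November 27, 2008 tolled the period for 374 days, extending the deadline to February 13, 2009.
None of the other events listed affects the running of the period under the stated rules.
The January 20, 2009 filing precedes the February 13, 2009 deadline; the claim is timely.

TIMELY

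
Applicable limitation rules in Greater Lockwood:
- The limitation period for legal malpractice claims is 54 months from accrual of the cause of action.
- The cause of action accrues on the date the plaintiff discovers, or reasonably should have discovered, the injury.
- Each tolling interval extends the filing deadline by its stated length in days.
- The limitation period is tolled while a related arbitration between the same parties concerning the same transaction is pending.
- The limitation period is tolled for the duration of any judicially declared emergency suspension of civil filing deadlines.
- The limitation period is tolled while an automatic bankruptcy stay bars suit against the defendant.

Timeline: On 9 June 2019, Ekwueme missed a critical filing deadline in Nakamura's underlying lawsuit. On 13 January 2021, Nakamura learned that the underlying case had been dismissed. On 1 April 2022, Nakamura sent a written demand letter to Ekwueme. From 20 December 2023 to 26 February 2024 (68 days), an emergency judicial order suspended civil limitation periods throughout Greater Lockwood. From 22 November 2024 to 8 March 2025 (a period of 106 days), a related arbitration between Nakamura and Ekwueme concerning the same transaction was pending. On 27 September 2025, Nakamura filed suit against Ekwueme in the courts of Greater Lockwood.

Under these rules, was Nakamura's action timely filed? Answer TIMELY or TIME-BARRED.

TIMELY

Under the discovery rule, the claim accrued on 13 January 2021, when Nakamura discovered the injury — not on the 9 June 2019 date of the underlying act.
Adding the 54 months base period to 13 January 2021 gives a deadline of 13 July 2025, before any tolling.
The emergency suspension of filing deadlines from 20 December 2023 to 26 February 2024 tolled the period for 68 days, extending the deadline to 19 September 2025.
The period was tolled for 106 days by the pending related arbitration (22 November 2024 to 8 March 2025), pushing the deadline to 3 January 2026.
None of the other events listed affects the running of the period under the stated rules.
The 27 September 2025 filing precedes the 3 January 2026 deadline; the claim is timely.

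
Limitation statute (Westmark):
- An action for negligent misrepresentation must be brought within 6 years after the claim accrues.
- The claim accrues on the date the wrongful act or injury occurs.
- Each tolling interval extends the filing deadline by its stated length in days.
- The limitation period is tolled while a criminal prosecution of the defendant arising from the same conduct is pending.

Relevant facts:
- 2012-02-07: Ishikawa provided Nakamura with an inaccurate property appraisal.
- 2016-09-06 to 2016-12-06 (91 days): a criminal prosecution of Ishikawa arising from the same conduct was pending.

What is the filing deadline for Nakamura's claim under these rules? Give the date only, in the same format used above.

2018-05-09

The claim accrued on 2012-02-07, the date of the act.
6 years from 2012-02-07 is 2018-02-07.
The pending criminal prosecution from 2016-09-06 to 2016-12-06 tolled the period for 91 days, extending the deadline to 2018-05-09.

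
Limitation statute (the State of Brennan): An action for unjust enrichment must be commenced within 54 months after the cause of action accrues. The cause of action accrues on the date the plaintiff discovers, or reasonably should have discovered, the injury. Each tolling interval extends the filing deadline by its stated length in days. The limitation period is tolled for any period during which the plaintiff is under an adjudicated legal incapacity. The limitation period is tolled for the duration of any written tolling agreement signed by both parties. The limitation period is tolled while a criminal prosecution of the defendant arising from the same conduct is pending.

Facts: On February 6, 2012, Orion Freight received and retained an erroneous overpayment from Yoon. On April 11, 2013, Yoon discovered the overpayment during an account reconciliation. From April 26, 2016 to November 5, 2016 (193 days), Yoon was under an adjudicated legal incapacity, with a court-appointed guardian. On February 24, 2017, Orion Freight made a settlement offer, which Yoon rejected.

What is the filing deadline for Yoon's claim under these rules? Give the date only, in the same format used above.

April 22, 2018

Accrual is tied to discovery, so the period began on April 11, 2013 rather than on February 6, 2012 when the act occurred.
The untolled deadline — 54 months after April 11, 2013 — is October 11, 2017.
The period was tolled for 193 days by the plaintiff's legal incapacity (April 26, 2016 to November 5, 2016), pushing the deadline to April 22, 2018.
Nothing else in the chronology tolls or restarts the period.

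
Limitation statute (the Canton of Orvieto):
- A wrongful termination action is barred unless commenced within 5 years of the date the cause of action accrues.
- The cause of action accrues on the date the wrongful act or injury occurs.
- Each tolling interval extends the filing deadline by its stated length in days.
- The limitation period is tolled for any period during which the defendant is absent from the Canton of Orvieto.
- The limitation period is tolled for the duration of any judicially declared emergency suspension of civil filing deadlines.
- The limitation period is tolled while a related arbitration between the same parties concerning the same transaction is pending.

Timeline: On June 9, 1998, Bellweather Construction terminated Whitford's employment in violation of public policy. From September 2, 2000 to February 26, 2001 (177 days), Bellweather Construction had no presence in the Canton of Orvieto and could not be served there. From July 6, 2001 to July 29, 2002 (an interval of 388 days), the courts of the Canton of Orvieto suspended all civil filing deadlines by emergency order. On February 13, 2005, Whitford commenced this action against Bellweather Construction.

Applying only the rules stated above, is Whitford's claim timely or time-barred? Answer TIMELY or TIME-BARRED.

The claim accrued on June 9, 1998, when the wrongful act occurred.
5 years from June 9, 1998 is June 9, 2003.
The period was tolled for 177 days by the defendant's absence from the jurisdiction (September 2, 2000 to February 26, 2001), pushing the deadline to December 3, 2003.
Because the emergency suspension of filing deadlines ran from July 6, 2001 to July 29, 2002, the deadline is extended by 388 days to December 25, 2004.
Whitford filed on February 13, 2005, after the December 25, 2004 deadline, so the action is time-barred.

TIME-BARRED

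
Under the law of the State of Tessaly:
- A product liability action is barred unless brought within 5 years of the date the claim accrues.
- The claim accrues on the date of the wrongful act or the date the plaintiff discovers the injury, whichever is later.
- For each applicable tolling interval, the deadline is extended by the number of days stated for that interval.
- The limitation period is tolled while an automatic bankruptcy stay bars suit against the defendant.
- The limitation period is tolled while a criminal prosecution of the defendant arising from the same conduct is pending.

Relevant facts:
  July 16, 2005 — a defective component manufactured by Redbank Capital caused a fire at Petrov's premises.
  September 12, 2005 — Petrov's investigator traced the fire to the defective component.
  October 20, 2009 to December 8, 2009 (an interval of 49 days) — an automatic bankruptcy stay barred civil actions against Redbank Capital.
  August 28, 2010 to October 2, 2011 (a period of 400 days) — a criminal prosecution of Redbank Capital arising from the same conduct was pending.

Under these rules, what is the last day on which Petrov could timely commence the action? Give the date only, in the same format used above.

The claim accrued on September 12, 2005 — the later of the July 16, 2005 act and the September 12, 2005 discovery.
The untolled deadline — 5 years after September 12, 2005 — is September 12, 2010.
Because the automatic bankruptcy stay ran from October 20, 2009 to December 8, 2009, the deadline is extended by 49 days to October 31, 2010.
The period was tolled for 400 days by the pending criminal prosecution (August 28, 2010 to October 2, 2011), pushing the deadline to December 5, 2011.

December 5, 2011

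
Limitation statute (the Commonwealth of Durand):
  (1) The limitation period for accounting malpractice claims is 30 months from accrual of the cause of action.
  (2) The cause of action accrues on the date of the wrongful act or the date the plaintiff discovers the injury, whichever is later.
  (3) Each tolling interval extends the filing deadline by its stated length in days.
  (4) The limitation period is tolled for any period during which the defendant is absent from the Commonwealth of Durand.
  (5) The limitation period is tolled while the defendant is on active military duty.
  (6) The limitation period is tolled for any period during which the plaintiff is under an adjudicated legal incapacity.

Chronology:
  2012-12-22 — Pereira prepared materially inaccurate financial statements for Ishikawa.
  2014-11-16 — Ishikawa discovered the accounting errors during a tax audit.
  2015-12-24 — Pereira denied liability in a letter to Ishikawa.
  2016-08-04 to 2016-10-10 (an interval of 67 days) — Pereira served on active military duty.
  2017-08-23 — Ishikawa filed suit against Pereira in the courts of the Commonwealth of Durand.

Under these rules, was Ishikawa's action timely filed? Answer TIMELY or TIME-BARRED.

TIME-BARRED

The claim accrued on 2014-11-16 — the later of the 2012-12-22 act and the 2014-11-16 discovery.
The untolled deadline — 30 months after 2014-11-16 — is 2017-05-16.
The period was tolled for 67 days by the defendant's active military service (2016-08-04 to 2016-10-10), pushing the deadline to 2017-07-22.
Nothing else in the chronology tolls or restarts the period.
Filing on 2017-08-23 missed the 2017-07-22 deadline — the action is time-barred.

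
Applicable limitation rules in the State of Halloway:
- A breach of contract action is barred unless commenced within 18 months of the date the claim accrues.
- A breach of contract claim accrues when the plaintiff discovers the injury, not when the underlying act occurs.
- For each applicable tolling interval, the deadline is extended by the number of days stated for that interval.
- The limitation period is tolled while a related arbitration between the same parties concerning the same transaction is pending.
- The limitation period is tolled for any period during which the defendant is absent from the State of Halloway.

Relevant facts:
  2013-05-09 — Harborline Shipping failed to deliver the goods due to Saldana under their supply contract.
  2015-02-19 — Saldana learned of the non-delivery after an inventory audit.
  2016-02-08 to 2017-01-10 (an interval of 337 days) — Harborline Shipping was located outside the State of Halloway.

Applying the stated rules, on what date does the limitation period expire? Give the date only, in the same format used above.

2017-07-22

The claim did not accrue until Saldana discovered the injury on 2015-02-19; the 2013-05-09 act date does not start the clock under the stated rule.
Adding the 18 months base period to 2015-02-19 gives a deadline of 2016-08-19, before any tolling.
The period was tolled for 337 days by the defendant's absence from the jurisdiction (2016-02-08 to 2017-01-10), pushing the deadline to 2017-07-22.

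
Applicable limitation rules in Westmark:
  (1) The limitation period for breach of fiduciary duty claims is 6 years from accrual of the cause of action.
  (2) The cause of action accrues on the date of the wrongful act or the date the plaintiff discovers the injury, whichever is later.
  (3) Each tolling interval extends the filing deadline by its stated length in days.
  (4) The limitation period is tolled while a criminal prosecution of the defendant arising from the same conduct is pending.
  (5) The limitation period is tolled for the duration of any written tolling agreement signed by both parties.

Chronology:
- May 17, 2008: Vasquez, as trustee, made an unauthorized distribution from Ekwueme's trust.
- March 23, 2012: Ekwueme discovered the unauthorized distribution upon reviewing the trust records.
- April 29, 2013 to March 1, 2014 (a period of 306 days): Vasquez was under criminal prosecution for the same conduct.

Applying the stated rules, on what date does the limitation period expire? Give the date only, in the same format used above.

January 23, 2019

Taking the later of the act (May 17, 2008) and discovery (March 23, 2012), the claim accrued on March 23, 2012.
The untolled deadline — 6 years after March 23, 2012 — is March 23, 2018.
The period was tolled for 306 days by the pending criminal prosecution (April 29, 2013 to March 1, 2014), pushing the deadline to January 23, 2019.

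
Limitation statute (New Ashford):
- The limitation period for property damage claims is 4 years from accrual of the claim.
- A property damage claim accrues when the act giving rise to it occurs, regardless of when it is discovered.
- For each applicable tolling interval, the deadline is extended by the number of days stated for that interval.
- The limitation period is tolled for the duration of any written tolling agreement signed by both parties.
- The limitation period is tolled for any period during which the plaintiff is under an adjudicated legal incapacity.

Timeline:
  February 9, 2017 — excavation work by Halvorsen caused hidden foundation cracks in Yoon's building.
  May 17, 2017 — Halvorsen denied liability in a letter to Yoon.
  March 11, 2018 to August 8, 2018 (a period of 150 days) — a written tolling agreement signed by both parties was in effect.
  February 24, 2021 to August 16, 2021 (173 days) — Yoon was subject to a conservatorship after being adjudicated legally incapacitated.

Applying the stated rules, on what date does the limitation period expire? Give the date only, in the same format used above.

The claim accrued on February 9, 2017, the date of the act.
The untolled deadline — 4 years after February 9, 2017 — is February 9, 2021.
The period was tolled for 150 days by the written tolling agreement (March 11, 2018 to August 8, 2018), pushing the deadline to July 9, 2021.
The plaintiff's legal incapacity from February 24, 2021 to August 16, 2021 tolled the period for 173 days, extending the deadline to December 29, 2021.
The other events in the timeline have no effect on the limitation period under the stated rules.

December 29, 2021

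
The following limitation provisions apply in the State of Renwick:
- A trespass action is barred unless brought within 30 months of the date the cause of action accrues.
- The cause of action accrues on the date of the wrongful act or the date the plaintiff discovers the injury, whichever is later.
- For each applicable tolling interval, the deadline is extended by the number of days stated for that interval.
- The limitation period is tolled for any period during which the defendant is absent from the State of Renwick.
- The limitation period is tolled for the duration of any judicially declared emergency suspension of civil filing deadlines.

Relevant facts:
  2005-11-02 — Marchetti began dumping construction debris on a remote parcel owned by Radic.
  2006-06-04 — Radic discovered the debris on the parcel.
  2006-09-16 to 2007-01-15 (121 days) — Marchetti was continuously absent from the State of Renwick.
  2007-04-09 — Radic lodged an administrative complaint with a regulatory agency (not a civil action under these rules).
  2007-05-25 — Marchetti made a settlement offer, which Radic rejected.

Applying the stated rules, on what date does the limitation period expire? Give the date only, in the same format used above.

Taking the later of the act (2005-11-02) and discovery (2006-06-04), the claim accrued on 2006-06-04.
The untolled deadline — 30 months after 2006-06-04 — is 2008-12-04.
The defendant's absence from the jurisdiction from 2006-09-16 to 2007-01-15 tolled the period for 121 days, extending the deadline to 2009-04-04.
The other events in the timeline have no effect on the limitation period under the stated rules.

2009-04-04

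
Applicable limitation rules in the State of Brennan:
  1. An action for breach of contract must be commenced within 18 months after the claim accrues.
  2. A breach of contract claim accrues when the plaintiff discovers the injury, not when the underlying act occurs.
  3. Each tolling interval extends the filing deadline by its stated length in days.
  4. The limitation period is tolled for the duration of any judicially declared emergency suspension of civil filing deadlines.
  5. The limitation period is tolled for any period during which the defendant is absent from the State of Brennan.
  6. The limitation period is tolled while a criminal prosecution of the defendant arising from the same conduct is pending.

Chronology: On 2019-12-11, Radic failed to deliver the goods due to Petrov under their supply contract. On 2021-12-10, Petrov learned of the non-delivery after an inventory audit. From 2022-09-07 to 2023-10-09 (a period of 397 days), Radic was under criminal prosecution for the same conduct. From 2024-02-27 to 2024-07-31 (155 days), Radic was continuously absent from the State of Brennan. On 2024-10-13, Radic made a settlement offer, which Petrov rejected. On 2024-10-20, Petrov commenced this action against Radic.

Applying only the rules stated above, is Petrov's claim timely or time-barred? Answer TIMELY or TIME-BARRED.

Accrual is tied to discovery, so the period began on 2021-12-10 rather than on 2019-12-11 when the act occurred.
Adding the 18 months base period to 2021-12-10 gives a deadline of 2023-06-10, before any tolling.
The period was tolled for 397 days by the pending criminal prosecution (2022-09-07 to 2023-10-09), pushing the deadline to 2024-07-11.
Because the defendant's absence from the jurisdiction ran from 2024-02-27 to 2024-07-31, the deadline is extended by 155 days to 2024-12-13.
Nothing else in the chronology tolls or restarts the period.
Petrov filed on 2024-10-20, before the 2024-12-13 deadline, so the action is timely.

TIMELY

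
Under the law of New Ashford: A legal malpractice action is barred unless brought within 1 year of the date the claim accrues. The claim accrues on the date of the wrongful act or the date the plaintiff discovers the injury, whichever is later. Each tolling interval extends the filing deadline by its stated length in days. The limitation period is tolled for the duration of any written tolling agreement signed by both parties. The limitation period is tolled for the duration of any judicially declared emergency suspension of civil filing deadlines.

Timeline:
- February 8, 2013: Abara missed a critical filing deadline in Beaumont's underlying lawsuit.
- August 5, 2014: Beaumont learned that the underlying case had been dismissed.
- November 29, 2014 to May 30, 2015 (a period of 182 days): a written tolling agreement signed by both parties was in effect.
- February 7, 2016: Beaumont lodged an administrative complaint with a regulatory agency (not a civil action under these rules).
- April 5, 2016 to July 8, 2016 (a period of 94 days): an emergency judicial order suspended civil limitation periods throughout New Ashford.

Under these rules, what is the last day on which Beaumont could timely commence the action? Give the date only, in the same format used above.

Because discovery on August 5, 2014 post-dates the February 8, 2013 act, accrual under the later-of rule falls on August 5, 2014.
Adding the 1 year base period to August 5, 2014 gives a deadline of August 5, 2015, before any tolling.
The period was tolled for 182 days by the written tolling agreement (November 29, 2014 to May 30, 2015), pushing the deadline to February 3, 2016.
The emergency suspension of filing deadlines starting April 5, 2016 came too late — the period had run on February 3, 2016 — and so does not extend the deadline.
Nothing else in the chronology tolls or restarts the period.

February 3, 2016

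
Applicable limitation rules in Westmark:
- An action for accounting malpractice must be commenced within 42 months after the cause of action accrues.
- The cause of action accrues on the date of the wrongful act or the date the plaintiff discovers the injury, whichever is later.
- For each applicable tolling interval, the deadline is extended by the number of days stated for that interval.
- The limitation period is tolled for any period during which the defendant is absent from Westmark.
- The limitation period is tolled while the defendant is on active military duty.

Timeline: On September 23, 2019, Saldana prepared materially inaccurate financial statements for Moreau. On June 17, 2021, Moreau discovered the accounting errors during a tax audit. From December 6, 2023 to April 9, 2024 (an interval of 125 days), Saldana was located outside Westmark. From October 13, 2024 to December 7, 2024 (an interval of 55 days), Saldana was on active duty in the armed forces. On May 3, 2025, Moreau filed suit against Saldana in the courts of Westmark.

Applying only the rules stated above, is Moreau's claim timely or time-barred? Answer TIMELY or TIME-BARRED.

The claim accrued on June 17, 2021 — the later of the September 23, 2019 act and the June 17, 2021 discovery.
Adding the 42 months base period to June 17, 2021 gives a deadline of December 17, 2024, before any tolling.
The period was tolled for 125 days by the defendant's absence from the jurisdiction (December 6, 2023 to April 9, 2024), pushing the deadline to April 21, 2025.
The period was tolled for 55 days by the defendant's active military service (October 13, 2024 to December 7, 2024), pushing the deadline to June 15, 2025.
Filing on May 3, 2025 beat the June 15, 2025 deadline — the action is timely.

TIMELY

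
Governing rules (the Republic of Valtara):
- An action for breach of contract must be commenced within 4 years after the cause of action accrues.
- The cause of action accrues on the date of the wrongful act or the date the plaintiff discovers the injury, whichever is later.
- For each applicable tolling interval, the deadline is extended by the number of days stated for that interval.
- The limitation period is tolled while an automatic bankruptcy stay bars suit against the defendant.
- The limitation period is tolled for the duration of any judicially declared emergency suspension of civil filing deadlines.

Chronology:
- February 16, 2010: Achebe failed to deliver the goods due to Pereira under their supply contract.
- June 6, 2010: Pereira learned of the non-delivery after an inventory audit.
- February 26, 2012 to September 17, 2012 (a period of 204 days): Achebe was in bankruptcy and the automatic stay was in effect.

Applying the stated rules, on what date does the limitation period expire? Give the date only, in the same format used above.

December 27, 2014

Because discovery on June 6, 2010 post-dates the February 16, 2010 act, accrual under the later-of rule falls on June 6, 2010.
Adding the 4 years base period to June 6, 2010 gives a deadline of June 6, 2014, before any tolling.
The automatic bankruptcy stay from February 26, 2012 to September 17, 2012 tolled the period for 204 days, extending the deadline to December 27, 2014.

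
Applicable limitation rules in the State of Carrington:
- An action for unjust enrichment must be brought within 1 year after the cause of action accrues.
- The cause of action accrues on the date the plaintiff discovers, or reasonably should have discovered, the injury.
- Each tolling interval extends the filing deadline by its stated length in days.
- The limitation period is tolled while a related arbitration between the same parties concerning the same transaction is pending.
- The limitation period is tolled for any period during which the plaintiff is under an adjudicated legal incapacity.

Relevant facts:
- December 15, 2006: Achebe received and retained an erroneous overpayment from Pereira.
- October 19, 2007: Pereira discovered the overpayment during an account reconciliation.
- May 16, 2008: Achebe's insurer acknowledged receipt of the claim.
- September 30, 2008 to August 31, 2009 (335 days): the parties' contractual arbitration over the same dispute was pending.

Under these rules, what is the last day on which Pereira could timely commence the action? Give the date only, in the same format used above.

The claim did not accrue until Pereira discovered the injury on October 19, 2007; the December 15, 2006 act date does not start the clock under the stated rule.
Adding the 1 year base period to October 19, 2007 gives a deadline of October 19, 2008, before any tolling.
The pending related arbitration from September 30, 2008 to August 31, 2009 tolled the period for 335 days, extending the deadline to September 19, 2009.
The other events in the timeline have no effect on the limitation period under the stated rules.

September 19, 2009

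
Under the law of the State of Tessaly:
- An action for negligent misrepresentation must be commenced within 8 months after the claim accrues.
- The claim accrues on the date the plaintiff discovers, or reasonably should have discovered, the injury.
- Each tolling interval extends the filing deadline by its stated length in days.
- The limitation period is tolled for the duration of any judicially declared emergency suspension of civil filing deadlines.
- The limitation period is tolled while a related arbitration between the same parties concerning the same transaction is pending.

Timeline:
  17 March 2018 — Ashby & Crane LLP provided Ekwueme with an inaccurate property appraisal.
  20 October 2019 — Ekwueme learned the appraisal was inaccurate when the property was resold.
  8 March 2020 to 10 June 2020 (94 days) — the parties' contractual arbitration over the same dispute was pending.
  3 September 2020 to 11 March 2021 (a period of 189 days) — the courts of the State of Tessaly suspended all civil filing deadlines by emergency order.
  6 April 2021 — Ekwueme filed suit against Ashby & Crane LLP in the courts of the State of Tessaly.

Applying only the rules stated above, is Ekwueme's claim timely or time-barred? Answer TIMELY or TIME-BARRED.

Under the discovery rule, the claim accrued on 20 October 2019, when Ekwueme discovered the injury — not on the 17 March 2018 date of the underlying act.
The untolled deadline — 8 months after 20 October 2019 — is 20 June 2020.
Because the pending related arbitration ran from 8 March 2020 to 10 June 2020, the deadline is extended by 94 days to 22 September 2020.
Because the emergency suspension of filing deadlines ran from 3 September 2020 to 11 March 2021, the deadline is extended by 189 days to 30 March 2021.
Ekwueme filed on 6 April 2021, after the 30 March 2021 deadline, so the action is time-barred.

TIME-BARRED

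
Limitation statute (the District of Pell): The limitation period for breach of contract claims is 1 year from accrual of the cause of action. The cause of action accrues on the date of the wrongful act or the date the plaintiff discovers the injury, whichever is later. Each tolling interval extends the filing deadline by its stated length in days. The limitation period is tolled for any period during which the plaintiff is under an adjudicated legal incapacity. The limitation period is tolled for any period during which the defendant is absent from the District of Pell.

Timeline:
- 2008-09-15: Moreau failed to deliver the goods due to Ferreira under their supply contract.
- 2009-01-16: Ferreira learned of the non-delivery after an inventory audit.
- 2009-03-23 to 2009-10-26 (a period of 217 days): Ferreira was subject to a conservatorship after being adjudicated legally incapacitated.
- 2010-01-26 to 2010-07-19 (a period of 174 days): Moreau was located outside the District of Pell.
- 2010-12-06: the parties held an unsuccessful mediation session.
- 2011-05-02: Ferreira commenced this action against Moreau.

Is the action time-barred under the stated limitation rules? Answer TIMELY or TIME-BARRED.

TIME-BARRED

Because discovery on 2009-01-16 post-dates the 2008-09-15 act, accrual under the later-of rule falls on 2009-01-16.
The untolled deadline — 1 year after 2009-01-16 — is 2010-01-16.
The plaintiff's legal incapacity from 2009-03-23 to 2009-10-26 tolled the period for 217 days, extending the deadline to 2010-08-21.
Because the defendant's absence from the jurisdiction ran from 2010-01-26 to 2010-07-19, the deadline is extended by 174 days to 2011-02-11.
Nothing else in the chronology tolls or restarts the period.
The 2011-05-02 filing falls after the 2011-02-11 deadline; the claim is time-barred.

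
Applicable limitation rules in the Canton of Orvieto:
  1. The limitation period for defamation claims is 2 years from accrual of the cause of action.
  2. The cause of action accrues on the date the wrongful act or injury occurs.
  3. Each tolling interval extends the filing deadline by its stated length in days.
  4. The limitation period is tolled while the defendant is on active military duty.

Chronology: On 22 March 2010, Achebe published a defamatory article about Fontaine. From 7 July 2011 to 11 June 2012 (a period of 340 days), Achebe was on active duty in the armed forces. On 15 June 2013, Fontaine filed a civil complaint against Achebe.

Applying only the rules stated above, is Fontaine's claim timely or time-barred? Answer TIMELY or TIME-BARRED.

The cause of action accrued on 22 March 2010, the date of the act.
The untolled deadline — 2 years after 22 March 2010 — is 22 March 2012.
The defendant's active military service from 7 July 2011 to 11 June 2012 tolled the period for 340 days, extending the deadline to 25 February 2013.
Fontaine filed on 15 June 2013, after the 25 February 2013 deadline, so the action is time-barred.

TIME-BARRED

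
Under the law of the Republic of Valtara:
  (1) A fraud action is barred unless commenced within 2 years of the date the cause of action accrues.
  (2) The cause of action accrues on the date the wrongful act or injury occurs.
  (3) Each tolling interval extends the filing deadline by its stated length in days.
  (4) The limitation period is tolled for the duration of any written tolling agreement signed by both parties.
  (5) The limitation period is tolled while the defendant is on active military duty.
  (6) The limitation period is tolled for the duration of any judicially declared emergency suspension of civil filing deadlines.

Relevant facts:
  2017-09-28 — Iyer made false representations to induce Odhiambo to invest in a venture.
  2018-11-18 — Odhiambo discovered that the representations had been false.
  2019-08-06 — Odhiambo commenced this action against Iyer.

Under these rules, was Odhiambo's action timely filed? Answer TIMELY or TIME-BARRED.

TIMELY

Accrual is governed by the date of the act, so the period began to run on 2017-09-28; the later discovery on 2018-11-18 is irrelevant under the stated rule.
Adding the 2 years base period to 2017-09-28 gives a deadline of 2019-09-28, before any tolling.
The 2019-08-06 filing precedes the 2019-09-28 deadline; the claim is timely.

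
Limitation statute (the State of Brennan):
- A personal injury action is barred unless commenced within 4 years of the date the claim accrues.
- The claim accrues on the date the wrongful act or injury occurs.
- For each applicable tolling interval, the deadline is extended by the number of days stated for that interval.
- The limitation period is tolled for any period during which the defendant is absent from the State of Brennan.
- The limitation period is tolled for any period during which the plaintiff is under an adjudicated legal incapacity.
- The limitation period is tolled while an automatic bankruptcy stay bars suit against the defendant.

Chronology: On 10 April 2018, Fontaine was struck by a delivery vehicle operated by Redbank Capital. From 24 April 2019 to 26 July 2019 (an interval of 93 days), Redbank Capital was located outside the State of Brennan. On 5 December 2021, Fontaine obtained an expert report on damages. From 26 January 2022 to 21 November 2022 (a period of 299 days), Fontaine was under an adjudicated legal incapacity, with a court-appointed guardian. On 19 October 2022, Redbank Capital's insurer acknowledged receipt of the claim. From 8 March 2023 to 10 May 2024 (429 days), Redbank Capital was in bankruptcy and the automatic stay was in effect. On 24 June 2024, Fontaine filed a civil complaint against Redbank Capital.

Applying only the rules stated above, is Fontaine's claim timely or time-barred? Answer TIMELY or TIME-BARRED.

The claim accrued on 10 April 2018, when the wrongful act occurred.
The untolled deadline — 4 years after 10 April 2018 — is 10 April 2022.
The defendant's absence from the jurisdiction from 24 April 2019 to 26 July 2019 tolled the period for 93 days, extending the deadline to 12 July 2022.
Because the plaintiff's legal incapacity ran from 26 January 2022 to 21 November 2022, the deadline is extended by 299 days to 7 May 2023.
The period was tolled for 429 days by the automatic bankruptcy stay (8 March 2023 to 10 May 2024), pushing the deadline to 9 July 2024.
None of the other events listed affects the running of the period under the stated rules.
Fontaine filed on 24 June 2024, before the 9 July 2024 deadline, so the action is timely.

TIMELY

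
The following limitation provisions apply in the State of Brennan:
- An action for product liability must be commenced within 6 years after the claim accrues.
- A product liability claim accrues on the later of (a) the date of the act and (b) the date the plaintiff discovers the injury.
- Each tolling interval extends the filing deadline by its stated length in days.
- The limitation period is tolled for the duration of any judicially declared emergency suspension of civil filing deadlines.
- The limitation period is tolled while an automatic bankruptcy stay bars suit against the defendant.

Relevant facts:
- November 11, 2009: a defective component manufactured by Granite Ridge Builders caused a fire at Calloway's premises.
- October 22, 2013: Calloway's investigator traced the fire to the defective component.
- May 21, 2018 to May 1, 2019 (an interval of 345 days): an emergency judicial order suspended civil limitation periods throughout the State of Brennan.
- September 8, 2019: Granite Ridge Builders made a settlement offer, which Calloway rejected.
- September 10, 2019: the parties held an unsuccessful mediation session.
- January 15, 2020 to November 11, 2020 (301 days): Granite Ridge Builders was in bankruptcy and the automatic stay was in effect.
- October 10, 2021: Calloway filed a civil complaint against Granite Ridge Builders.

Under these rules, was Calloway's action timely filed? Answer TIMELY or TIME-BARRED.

Because discovery on October 22, 2013 post-dates the November 11, 2009 act, accrual under the later-of rule falls on October 22, 2013.
Adding the 6 years base period to October 22, 2013 gives a deadline of October 22, 2019, before any tolling.
Because the emergency suspension of filing deadlines ran from May 21, 2018 to May 1, 2019, the deadline is extended by 345 days to October 1, 2020.
Because the automatic bankruptcy stay ran from January 15, 2020 to November 11, 2020, the deadline is extended by 301 days to July 29, 2021.
The other events in the timeline have no effect on the limitation period under the stated rules.
Filing on October 10, 2021 missed the July 29, 2021 deadline — the action is time-barred.

TIME-BARRED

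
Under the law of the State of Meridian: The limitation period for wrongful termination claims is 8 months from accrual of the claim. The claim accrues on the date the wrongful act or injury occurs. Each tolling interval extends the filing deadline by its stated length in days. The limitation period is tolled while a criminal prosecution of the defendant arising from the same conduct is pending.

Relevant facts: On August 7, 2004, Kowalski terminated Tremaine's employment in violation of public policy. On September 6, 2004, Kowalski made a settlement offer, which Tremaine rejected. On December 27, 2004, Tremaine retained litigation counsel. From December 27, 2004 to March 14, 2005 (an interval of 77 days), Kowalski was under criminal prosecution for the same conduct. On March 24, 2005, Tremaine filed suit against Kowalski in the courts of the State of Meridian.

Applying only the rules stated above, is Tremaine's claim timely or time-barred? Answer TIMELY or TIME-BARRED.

TIMELY

The claim accrued on August 7, 2004, the date of the act.
8 months from August 7, 2004 is April 7, 2005.
Because the pending criminal prosecution ran from December 27, 2004 to March 14, 2005, the deadline is extended by 77 days to June 23, 2005.
None of the other events listed affects the running of the period under the stated rules.
Tremaine filed on March 24, 2005, before the June 23, 2005 deadline, so the action is timely.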